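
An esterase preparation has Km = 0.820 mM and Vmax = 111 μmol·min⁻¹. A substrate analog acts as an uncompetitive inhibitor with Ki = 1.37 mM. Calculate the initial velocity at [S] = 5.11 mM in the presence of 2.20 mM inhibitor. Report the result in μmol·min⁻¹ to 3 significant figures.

40.1 μmol·min⁻¹

With α = 1 + [I]/Ki = 1 + 2.20/1.37 = 2.606, the uncompetitive rate law is v = (Vmax/α)·[S] / (Km/α + [S]).
v = (111/2.606)×5.11 / (0.820/2.606 + 5.11) = 217.7/5.425 = 40.1 μmol·min⁻¹.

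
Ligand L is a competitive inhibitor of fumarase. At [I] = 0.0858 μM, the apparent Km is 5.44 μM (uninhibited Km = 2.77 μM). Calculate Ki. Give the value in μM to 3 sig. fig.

Competitive: Km,app = α·Km with α = 1 + [I]/Ki.
α = Km,app/Km = 5.44/2.77 = 1.964.
Since α = 1 + [I]/Ki, [I]/Ki = 1.964 − 1 = 0.9639 and Ki = 0.0858/0.9639 = 0.0890 μM.

0.0890 μM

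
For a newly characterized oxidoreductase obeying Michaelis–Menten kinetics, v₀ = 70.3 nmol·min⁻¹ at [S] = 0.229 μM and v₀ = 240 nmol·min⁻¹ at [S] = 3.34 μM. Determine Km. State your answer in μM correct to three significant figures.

0.722 μM

In reciprocal form, 1/v = (Km/Vmax)·(1/[S]) + 1/Vmax. The two points give (1/[S], 1/v) = (4.367, 0.01422) and (0.2994, 0.004167).
Slope = (0.01422 − 0.004167)/(4.367 − 0.2994) = 0.002473; intercept = 0.01422 − 0.002473×4.367 = 0.003426.
Vmax = 1/intercept = 292 nmol·min⁻¹; Km = slope × Vmax = 0.002473 × 292 = 0.722 μM.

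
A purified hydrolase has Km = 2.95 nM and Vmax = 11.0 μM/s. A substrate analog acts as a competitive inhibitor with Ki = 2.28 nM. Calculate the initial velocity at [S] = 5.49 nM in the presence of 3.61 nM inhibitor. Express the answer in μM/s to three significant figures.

4.61 μM/s

With α = 1 + [I]/Ki = 1 + 3.61/2.28 = 2.583, the competitive rate law is v = Vmax[S] / (αKm + [S]).
v = 11.0×5.49 / (2.583×2.95 + 5.49) = 60.39/13.11 = 4.61 μM/s.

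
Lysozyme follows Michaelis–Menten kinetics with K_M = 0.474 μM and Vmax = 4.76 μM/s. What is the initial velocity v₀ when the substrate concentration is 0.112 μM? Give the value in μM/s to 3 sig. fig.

0.910 μM/s

v = Vmax·[S]/(Km + [S]) = 4.76 × 0.112 / (0.474 + 0.112)
  = 0.5331 / 0.5860 = 0.910 μM/s.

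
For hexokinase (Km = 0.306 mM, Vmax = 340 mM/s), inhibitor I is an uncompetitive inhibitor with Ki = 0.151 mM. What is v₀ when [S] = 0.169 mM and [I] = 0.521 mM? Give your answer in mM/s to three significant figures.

54.3 mM/s

α = 1 + [I]/Ki = 1 + 0.521/0.151 = 4.450.
For an uncompetitive inhibitor, both parameters are divided by α, giving Vmax/α and Km/α: Km,app = 0.0688 mM, Vmax,app = 76.4 mM/s.
v = Vmax,app·[S]/(Km,app + [S]) = 76.4 × 0.169/(0.0688 + 0.169) = 54.3 mM/s.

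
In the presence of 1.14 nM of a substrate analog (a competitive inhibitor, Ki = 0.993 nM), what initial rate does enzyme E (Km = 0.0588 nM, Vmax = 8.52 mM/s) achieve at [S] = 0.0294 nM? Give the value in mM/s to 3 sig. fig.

α = 1 + [I]/Ki = 1 + 1.14/0.993 = 2.148.
For a competitive inhibitor, Vmax is unchanged and the apparent Km becomes α·Km: Km,app = 0.126 nM, Vmax,app = 8.52 mM/s.
v = Vmax,app·[S]/(Km,app + [S]) = 8.52 × 0.0294/(0.126 + 0.0294) = 1.61 mM/s.

1.61 mM/s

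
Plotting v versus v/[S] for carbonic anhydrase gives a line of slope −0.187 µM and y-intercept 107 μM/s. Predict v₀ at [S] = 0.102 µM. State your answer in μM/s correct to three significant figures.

37.8 μM/s

In the Eadie–Hofstee form v = Vmax − Km·(v/[S]), the slope is −Km and the intercept is Vmax, so Km = 0.187 µM and Vmax = 107 μM/s.
v = 107 × 0.102/(0.187 + 0.102) = 37.8 μM/s.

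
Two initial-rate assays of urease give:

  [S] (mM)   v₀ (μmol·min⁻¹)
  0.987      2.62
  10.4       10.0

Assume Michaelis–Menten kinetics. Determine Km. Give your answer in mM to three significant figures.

In reciprocal form, 1/v = (Km/Vmax)·(1/[S]) + 1/Vmax. The two points give (1/[S], 1/v) = (1.013, 0.3817) and (0.09615, 0.1000).
Slope = (0.3817 − 0.1000)/(1.013 − 0.09615) = 0.3072; intercept = 0.3817 − 0.3072×1.013 = 0.07046.
Vmax = 1/intercept = 14.2 μmol·min⁻¹; Km = slope × Vmax = 0.3072 × 14.2 = 4.36 mM.

4.36 mM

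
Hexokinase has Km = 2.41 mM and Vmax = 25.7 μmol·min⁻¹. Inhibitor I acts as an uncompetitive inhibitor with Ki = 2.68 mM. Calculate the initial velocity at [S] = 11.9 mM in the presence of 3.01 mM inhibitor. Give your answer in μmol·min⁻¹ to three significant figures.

11.1 μmol·min⁻¹

With α = 1 + [I]/Ki = 1 + 3.01/2.68 = 2.123, the uncompetitive rate law is v = (Vmax/α)·[S] / (Km/α + [S]).
v = (25.7/2.123)×11.9 / (2.41/2.123 + 11.9) = 144.0/13.04 = 11.1 μmol·min⁻¹.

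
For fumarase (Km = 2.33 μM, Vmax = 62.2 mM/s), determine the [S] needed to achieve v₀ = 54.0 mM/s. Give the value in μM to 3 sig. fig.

15.3 μM

The required fractional saturation is v/Vmax = 54.0/62.2 = 0.8682.
Then [S]/(Km+[S]) = 0.8682 ⇒ [S] = 2.33 × 0.8682/(1 − 0.8682) = 15.3 μM.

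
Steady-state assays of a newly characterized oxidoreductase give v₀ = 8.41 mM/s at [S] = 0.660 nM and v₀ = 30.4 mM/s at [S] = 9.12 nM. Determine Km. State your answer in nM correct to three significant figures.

In reciprocal form, 1/v = (Km/Vmax)·(1/[S]) + 1/Vmax. The two points give (1/[S], 1/v) = (1.515, 0.1189) and (0.1096, 0.03289).
Slope = (0.1189 − 0.03289)/(1.515 − 0.1096) = 0.06120; intercept = 0.1189 − 0.06120×1.515 = 0.02618.
Vmax = 1/intercept = 38.2 mM/s; Km = slope × Vmax = 0.06120 × 38.2 = 2.34 nM.

2.34 nM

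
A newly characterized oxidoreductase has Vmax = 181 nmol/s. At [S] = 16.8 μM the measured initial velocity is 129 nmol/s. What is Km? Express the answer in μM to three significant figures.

6.77 μM

From v = Vmax[S]/(Km+[S]), Km = [S](Vmax − v)/v.
Km = 16.8 × (181 − 129) / 129 = 873.6/129 = 6.77 μM.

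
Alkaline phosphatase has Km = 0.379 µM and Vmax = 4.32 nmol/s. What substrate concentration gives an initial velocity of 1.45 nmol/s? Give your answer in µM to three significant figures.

0.191 µM

Rearranging v = Vmax[S]/(Km+[S]) gives [S] = Km·v/(Vmax − v).
[S] = 0.379 × 1.45 / (4.32 − 1.45) = 0.5496/2.870 = 0.191 µM.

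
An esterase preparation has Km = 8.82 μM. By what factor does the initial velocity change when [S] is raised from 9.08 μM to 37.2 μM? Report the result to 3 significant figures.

The fractional saturations are [S]/(Km+[S]) = 9.08/17.90 = 0.5073 and 37.2/46.02 = 0.8083.
v₂/v₁ is just their ratio: 0.8083/0.5073 = 1.59.

1.59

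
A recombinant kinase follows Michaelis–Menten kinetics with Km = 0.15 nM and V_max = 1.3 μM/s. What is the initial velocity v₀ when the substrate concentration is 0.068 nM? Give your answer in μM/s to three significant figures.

0.406 μM/s

[S]/(Km+[S]) = 0.068/0.2180 = 0.3119, the fractional saturation.
v = 0.3119 × Vmax = 0.3119 × 1.3 = 0.406 μM/s.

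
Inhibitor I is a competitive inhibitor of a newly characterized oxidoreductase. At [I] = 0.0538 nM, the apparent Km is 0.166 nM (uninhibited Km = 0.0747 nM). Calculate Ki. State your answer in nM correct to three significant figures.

Competitive: Km,app = α·Km with α = 1 + [I]/Ki.
α = Km,app/Km = 0.166/0.0747 = 2.222.
Since α = 1 + [I]/Ki, [I]/Ki = 2.222 − 1 = 1.222 and Ki = 0.0538/1.222 = 0.0440 nM.

0.0440 nM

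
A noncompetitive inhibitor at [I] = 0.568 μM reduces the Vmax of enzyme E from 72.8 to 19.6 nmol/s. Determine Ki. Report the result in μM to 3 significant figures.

Noncompetitive: Vmax,app = Vmax/α with α = 1 + [I]/Ki.
α = Vmax/Vmax,app = 72.8/19.6 = 3.714.
Ki = [I]/(α − 1) = 0.568/2.714 = 0.209 μM.

0.209 μM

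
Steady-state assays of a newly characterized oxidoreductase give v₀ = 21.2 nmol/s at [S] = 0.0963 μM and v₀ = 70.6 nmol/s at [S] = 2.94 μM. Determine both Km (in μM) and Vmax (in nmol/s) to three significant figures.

From v = Vmax[S]/(Km+[S]), each point gives Vmax = v(Km+[S])/[S].
Equating: 21.2(Km+0.0963)/0.0963 = 70.6(Km+2.94)/2.94.
220.1·Km + 21.2 = 24.01·Km + 70.6, so (220.1 − 24.01)·Km = 70.6 − 21.2.
Km = 49.40/196.1 = 0.252 μM; then Vmax = 21.2(0.252+0.0963)/0.0963 = 76.6 nmol/s.

Km = 0.252 μM; Vmax = 76.6 nmol/s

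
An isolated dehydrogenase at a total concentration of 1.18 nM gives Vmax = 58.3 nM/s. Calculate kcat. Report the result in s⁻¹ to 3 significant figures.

kcat = Vmax/[E]total = 58.3 nM/s / 1.18 nM = 49.4 s⁻¹.

49.4 s⁻¹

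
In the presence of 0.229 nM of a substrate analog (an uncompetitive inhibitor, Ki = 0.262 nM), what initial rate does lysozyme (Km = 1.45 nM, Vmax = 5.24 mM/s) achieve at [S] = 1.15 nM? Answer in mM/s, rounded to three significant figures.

1.67 mM/s

α = 1 + [I]/Ki = 1 + 0.229/0.262 = 1.874.
For an uncompetitive inhibitor, both parameters are divided by α, giving Vmax/α and Km/α: Km,app = 0.774 nM, Vmax,app = 2.80 mM/s.
v = Vmax,app·[S]/(Km,app + [S]) = 2.80 × 1.15/(0.774 + 1.15) = 1.67 mM/s.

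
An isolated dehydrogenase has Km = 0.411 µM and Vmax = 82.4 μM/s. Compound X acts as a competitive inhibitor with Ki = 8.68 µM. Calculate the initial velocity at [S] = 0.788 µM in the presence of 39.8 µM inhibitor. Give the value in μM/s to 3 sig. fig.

α = 1 + [I]/Ki = 1 + 39.8/8.68 = 5.585.
For a competitive inhibitor, Vmax is unchanged and the apparent Km becomes α·Km: Km,app = 2.30 µM, Vmax,app = 82.4 μM/s.
v = Vmax,app·[S]/(Km,app + [S]) = 82.4 × 0.788/(2.30 + 0.788) = 21.1 μM/s.

21.1 μM/s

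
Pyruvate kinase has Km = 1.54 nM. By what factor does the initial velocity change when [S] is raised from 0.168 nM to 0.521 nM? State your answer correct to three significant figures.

2.57

The fractional saturations are [S]/(Km+[S]) = 0.168/1.708 = 0.09836 and 0.521/2.061 = 0.2528.
v₂/v₁ is just their ratio: 0.2528/0.09836 = 2.57.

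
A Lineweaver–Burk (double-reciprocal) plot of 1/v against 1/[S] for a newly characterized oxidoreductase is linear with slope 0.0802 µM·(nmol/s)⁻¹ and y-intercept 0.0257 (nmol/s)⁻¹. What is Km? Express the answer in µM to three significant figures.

y-intercept = 1/Vmax ⇒ Vmax = 38.9 nmol/s; slope = Km/Vmax ⇒ Km = slope × Vmax.
Km = 0.0802 × 38.9 = 3.12 µM.

3.12 µM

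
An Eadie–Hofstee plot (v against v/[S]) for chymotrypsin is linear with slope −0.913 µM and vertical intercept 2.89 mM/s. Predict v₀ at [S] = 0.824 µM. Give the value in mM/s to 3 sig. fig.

In the Eadie–Hofstee form v = Vmax − Km·(v/[S]), the slope is −Km and the intercept is Vmax, so Km = 0.913 µM and Vmax = 2.89 mM/s.
v = 2.89 × 0.824/(0.913 + 0.824) = 1.37 mM/s.

1.37 mM/s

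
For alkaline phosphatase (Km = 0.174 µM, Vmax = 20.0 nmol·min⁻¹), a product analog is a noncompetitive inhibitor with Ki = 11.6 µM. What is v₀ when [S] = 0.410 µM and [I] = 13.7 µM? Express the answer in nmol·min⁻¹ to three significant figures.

6.44 nmol·min⁻¹

With α = 1 + [I]/Ki = 1 + 13.7/11.6 = 2.181, the noncompetitive rate law is v = (Vmax/α)·[S] / (Km + [S]).
v = (20.0/2.181)×0.410 / (0.174 + 0.410) = 3.760/0.5840 = 6.44 nmol·min⁻¹.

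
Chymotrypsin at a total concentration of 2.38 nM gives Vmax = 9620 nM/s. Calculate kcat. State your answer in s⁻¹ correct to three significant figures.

kcat = Vmax/[E]total = 9620 nM/s / 2.38 nM = 4040 s⁻¹.

4040 s⁻¹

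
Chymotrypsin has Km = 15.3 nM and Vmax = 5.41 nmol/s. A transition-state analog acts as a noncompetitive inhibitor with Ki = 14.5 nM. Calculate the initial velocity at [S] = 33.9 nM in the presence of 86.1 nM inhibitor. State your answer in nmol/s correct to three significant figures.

0.537 nmol/s

α = 1 + [I]/Ki = 1 + 86.1/14.5 = 6.938.
For a noncompetitive inhibitor, Vmax is reduced to Vmax/α while Km is unchanged: Km,app = 15.3 nM, Vmax,app = 0.780 nmol/s.
v = Vmax,app·[S]/(Km,app + [S]) = 0.780 × 33.9/(15.3 + 33.9) = 0.537 nmol/s.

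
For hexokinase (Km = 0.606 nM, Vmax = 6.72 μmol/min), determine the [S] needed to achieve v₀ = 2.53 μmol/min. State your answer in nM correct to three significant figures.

The required fractional saturation is v/Vmax = 2.53/6.72 = 0.3765.
Then [S]/(Km+[S]) = 0.3765 ⇒ [S] = 0.606 × 0.3765/(1 − 0.3765) = 0.366 nM.

0.366 nM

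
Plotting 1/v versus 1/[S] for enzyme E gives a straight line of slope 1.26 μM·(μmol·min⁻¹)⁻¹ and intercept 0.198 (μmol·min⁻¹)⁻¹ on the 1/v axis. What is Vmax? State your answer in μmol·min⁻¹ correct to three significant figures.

5.05 μmol·min⁻¹

The y-intercept of a Lineweaver–Burk plot equals 1/Vmax, so Vmax = 1/0.198 = 5.05 μmol·min⁻¹.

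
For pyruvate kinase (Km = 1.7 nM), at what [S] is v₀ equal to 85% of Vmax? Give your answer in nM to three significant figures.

9.63 nM

v/Vmax = [S]/(Km+[S]) = 0.85, so [S] = Km·0.85/(1 − 0.85) = 1.7 × 5.667.
[S] = 9.63 nM.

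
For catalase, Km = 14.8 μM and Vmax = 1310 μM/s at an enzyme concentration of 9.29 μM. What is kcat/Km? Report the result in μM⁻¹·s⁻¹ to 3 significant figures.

kcat = Vmax/[E]total = 1310/9.29 = 141 s⁻¹.
kcat/Km = 141/14.8 = 9.53 μM⁻¹·s⁻¹.

9.53 μM⁻¹·s⁻¹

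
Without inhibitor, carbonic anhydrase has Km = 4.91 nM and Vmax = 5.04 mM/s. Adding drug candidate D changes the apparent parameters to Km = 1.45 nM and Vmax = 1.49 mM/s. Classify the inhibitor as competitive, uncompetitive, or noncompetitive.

Both Km and Vmax decrease by the same factor (~3.38-fold) — characteristic of uncompetitive inhibition.

uncompetitive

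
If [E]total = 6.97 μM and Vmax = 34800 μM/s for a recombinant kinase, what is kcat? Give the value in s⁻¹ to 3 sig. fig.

4990 s⁻¹

kcat = Vmax/[E]total = 34800 μM/s / 6.97 μM = 4990 s⁻¹.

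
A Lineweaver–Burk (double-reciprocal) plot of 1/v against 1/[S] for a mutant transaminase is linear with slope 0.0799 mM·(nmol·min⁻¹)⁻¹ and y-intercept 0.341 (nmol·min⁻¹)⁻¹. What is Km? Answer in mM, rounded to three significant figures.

0.234 mM

y-intercept = 1/Vmax ⇒ Vmax = 2.93 nmol·min⁻¹; slope = Km/Vmax ⇒ Km = slope × Vmax.
Km = 0.0799 × 2.93 = 0.234 mM.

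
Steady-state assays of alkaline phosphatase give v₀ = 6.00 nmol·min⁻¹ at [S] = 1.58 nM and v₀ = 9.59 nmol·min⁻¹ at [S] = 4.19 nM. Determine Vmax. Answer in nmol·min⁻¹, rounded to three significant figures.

In reciprocal form, 1/v = (Km/Vmax)·(1/[S]) + 1/Vmax. The two points give (1/[S], 1/v) = (0.6329, 0.1667) and (0.2387, 0.1043).
Slope = (0.1667 − 0.1043)/(0.6329 − 0.2387) = 0.1583; intercept = 0.1667 − 0.1583×0.6329 = 0.06651.
Vmax = 1/intercept = 15.0 nmol·min⁻¹; Km = slope × Vmax = 0.1583 × 15.0 = 2.38 nM.

15.0 nmol·min⁻¹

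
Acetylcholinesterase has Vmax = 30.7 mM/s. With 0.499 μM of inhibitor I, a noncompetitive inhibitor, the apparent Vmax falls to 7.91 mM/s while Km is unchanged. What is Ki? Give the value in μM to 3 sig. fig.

0.173 μM

Noncompetitive: Vmax,app = Vmax/α with α = 1 + [I]/Ki.
α = Vmax/Vmax,app = 30.7/7.91 = 3.881.
Ki = [I]/(α − 1) = 0.499/2.881 = 0.173 μM.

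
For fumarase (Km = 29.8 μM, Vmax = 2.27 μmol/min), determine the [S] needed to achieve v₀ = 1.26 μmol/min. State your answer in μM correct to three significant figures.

The required fractional saturation is v/Vmax = 1.26/2.27 = 0.5551.
Then [S]/(Km+[S]) = 0.5551 ⇒ [S] = 29.8 × 0.5551/(1 − 0.5551) = 37.2 μM.

37.2 μM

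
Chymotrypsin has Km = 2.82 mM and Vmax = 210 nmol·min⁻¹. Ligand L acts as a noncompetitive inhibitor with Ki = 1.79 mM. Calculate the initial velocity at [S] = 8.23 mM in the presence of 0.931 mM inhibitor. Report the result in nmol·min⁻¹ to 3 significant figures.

α = 1 + [I]/Ki = 1 + 0.931/1.79 = 1.520.
For a noncompetitive inhibitor, Vmax is reduced to Vmax/α while Km is unchanged: Km,app = 2.82 mM, Vmax,app = 138 nmol·min⁻¹.
v = Vmax,app·[S]/(Km,app + [S]) = 138 × 8.23/(2.82 + 8.23) = 103 nmol·min⁻¹.

103 nmol·min⁻¹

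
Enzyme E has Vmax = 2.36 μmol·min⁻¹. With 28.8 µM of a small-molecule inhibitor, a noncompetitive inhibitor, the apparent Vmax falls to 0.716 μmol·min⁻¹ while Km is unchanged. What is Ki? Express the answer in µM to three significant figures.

Noncompetitive: Vmax,app = Vmax/α with α = 1 + [I]/Ki.
α = Vmax/Vmax,app = 2.36/0.716 = 3.296.
Since α = 1 + [I]/Ki, [I]/Ki = 3.296 − 1 = 2.296 and Ki = 28.8/2.296 = 12.5 µM.

12.5 µM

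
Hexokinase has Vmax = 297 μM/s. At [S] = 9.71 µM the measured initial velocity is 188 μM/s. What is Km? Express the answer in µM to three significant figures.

5.63 µM

v/Vmax = 188/297 = 0.6330 = [S]/(Km+[S]).
So Km + [S] = [S]/0.6330 = 15.34 µM, giving Km = 15.34 − 9.71 = 5.63 µM.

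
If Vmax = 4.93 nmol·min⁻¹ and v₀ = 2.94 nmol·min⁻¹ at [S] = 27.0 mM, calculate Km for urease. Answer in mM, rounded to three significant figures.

From v = Vmax[S]/(Km+[S]), Km = [S](Vmax − v)/v.
Km = 27.0 × (4.93 − 2.94) / 2.94 = 53.73/2.94 = 18.3 mM.

18.3 mM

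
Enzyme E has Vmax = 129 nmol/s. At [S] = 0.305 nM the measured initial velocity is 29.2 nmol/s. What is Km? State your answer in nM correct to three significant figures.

v/Vmax = 29.2/129 = 0.2264 = [S]/(Km+[S]).
So Km + [S] = [S]/0.2264 = 1.347 nM, giving Km = 1.347 − 0.305 = 1.04 nM.

1.04 nM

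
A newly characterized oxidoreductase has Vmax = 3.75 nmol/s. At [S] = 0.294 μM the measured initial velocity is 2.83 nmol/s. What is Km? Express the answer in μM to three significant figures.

0.0956 μM

v/Vmax = 2.83/3.75 = 0.7547 = [S]/(Km+[S]).
So Km + [S] = [S]/0.7547 = 0.3896 μM, giving Km = 0.3896 − 0.294 = 0.0956 μM.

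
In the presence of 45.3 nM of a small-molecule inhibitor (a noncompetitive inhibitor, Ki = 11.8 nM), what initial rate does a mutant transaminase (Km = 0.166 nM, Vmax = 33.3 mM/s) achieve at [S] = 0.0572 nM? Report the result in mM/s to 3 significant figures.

1.76 mM/s

With α = 1 + [I]/Ki = 1 + 45.3/11.8 = 4.839, the noncompetitive rate law is v = (Vmax/α)·[S] / (Km + [S]).
v = (33.3/4.839)×0.0572 / (0.166 + 0.0572) = 0.3936/0.2232 = 1.76 mM/s.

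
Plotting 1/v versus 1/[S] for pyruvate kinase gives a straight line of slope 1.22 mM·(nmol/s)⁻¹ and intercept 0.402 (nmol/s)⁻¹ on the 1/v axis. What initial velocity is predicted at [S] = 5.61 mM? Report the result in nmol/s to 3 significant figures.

The y-intercept is 1/Vmax, so Vmax = 1/0.402 = 2.49 nmol/s.
The slope is Km/Vmax, so Km = 1.22 × 2.49 = 3.03 mM.
Then v = 2.49 × 5.61/(3.03 + 5.61) = 1.61 nmol/s.

1.61 nmol/s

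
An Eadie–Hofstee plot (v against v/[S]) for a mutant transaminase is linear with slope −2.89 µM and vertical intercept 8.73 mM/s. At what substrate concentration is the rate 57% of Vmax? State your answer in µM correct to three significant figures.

3.83 µM

The Eadie–Hofstee slope gives Km = 2.89 µM (slope = −Km).
v/Vmax = [S]/(Km+[S]) = 0.57 ⇒ [S] = Km·0.57/(1−0.57) = 2.89 × 1.326 = 3.83 µM.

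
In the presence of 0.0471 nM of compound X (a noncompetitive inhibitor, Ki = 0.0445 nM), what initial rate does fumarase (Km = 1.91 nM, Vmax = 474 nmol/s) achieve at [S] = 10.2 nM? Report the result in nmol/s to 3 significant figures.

194 nmol/s

α = 1 + [I]/Ki = 1 + 0.0471/0.0445 = 2.058.
For a noncompetitive inhibitor, Vmax is reduced to Vmax/α while Km is unchanged: Km,app = 1.91 nM, Vmax,app = 230 nmol/s.
v = Vmax,app·[S]/(Km,app + [S]) = 230 × 10.2/(1.91 + 10.2) = 194 nmol/s.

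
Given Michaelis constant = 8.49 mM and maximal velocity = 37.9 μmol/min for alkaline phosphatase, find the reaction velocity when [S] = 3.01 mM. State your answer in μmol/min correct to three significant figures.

9.92 μmol/min

v = Vmax·[S]/(Km + [S]) = 37.9 × 3.01 / (8.49 + 3.01)
  = 114.1 / 11.50 = 9.92 μmol/min.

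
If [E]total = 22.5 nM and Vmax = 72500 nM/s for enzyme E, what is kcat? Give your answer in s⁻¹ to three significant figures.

kcat = Vmax/[E]total = 72500 nM/s / 22.5 nM = 3220 s⁻¹.

3220 s⁻¹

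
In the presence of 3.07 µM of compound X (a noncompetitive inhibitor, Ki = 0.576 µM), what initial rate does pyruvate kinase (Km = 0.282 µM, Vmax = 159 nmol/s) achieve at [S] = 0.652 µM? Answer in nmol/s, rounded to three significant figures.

α = 1 + [I]/Ki = 1 + 3.07/0.576 = 6.330.
For a noncompetitive inhibitor, Vmax is reduced to Vmax/α while Km is unchanged: Km,app = 0.282 µM, Vmax,app = 25.1 nmol/s.
v = Vmax,app·[S]/(Km,app + [S]) = 25.1 × 0.652/(0.282 + 0.652) = 17.5 nmol/s.

17.5 nmol/s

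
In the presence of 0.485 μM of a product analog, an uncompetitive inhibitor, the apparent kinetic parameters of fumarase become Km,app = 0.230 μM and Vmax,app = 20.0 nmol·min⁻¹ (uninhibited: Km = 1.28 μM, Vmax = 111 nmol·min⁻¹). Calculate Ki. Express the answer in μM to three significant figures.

0.107 μM

Uncompetitive: Vmax,app = Vmax/α (and Km,app = Km/α) with α = 1 + [I]/Ki.
α = Vmax/Vmax,app = 111/20.0 = 5.550.
Since α = 1 + [I]/Ki, [I]/Ki = 5.550 − 1 = 4.550 and Ki = 0.485/4.550 = 0.107 μM.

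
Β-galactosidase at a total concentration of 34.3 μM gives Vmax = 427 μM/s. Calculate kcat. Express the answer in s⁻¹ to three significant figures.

kcat = Vmax/[E]total = 427 μM/s / 34.3 μM = 12.4 s⁻¹.

12.4 s⁻¹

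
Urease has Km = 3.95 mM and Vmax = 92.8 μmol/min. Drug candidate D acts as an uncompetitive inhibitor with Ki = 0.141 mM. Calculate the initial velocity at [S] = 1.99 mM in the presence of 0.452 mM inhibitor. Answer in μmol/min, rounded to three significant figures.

15.0 μmol/min

With α = 1 + [I]/Ki = 1 + 0.452/0.141 = 4.206, the uncompetitive rate law is v = (Vmax/α)·[S] / (Km/α + [S]).
v = (92.8/4.206)×1.99 / (3.95/4.206 + 1.99) = 43.91/2.929 = 15.0 μmol/min.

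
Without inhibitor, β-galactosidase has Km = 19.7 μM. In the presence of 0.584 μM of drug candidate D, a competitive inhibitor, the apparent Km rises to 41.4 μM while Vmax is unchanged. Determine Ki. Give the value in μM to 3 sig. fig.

0.530 μM

Competitive: Km,app = α·Km with α = 1 + [I]/Ki.
α = Km,app/Km = 41.4/19.7 = 2.102.
Since α = 1 + [I]/Ki, [I]/Ki = 2.102 − 1 = 1.102 and Ki = 0.584/1.102 = 0.530 μM.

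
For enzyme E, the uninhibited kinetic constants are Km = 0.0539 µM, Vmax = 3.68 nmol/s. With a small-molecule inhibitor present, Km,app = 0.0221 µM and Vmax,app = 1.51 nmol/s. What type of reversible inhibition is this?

uncompetitive

Both Km and Vmax decrease by the same factor (~2.44-fold) — characteristic of uncompetitive inhibition.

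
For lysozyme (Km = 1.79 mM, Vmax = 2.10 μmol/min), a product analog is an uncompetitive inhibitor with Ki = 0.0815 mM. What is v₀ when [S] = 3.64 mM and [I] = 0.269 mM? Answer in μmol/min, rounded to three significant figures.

With α = 1 + [I]/Ki = 1 + 0.269/0.0815 = 4.301, the uncompetitive rate law is v = (Vmax/α)·[S] / (Km/α + [S]).
v = (2.10/4.301)×3.64 / (1.79/4.301 + 3.64) = 1.777/4.056 = 0.438 μmol/min.

0.438 μmol/min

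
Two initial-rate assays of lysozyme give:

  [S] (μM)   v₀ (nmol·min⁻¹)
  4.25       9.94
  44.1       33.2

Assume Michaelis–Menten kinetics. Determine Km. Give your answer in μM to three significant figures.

14.7 μM

From v = Vmax[S]/(Km+[S]), each point gives Vmax = v(Km+[S])/[S].
Equating: 9.94(Km+4.25)/4.25 = 33.2(Km+44.1)/44.1.
2.339·Km + 9.94 = 0.7528·Km + 33.2, so (2.339 − 0.7528)·Km = 33.2 − 9.94.
Km = 23.26/1.586 = 14.7 μM; then Vmax = 9.94(14.7+4.25)/4.25 = 44.2 nmol·min⁻¹.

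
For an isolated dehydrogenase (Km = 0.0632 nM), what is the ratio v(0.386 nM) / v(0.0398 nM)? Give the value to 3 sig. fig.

2.22

Since Vmax cancels, v₂/v₁ = [S]₂(Km+[S]₁) / [S]₁(Km+[S]₂).
= 0.386×(0.0632+0.0398) / (0.0398×(0.0632+0.386)) = 0.03976/0.01788 = 2.22.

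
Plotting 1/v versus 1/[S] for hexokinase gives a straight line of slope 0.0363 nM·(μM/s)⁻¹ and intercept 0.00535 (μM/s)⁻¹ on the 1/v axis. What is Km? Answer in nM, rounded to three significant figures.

6.79 nM

y-intercept = 1/Vmax ⇒ Vmax = 187 μM/s; slope = Km/Vmax ⇒ Km = slope × Vmax.
Km = 0.0363 × 187 = 6.79 nM.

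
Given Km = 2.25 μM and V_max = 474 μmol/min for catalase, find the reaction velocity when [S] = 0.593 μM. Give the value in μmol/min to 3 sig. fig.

98.9 μmol/min

v = Vmax·[S]/(Km + [S]) = 474 × 0.593 / (2.25 + 0.593)
  = 281.1 / 2.843 = 98.9 μmol/min.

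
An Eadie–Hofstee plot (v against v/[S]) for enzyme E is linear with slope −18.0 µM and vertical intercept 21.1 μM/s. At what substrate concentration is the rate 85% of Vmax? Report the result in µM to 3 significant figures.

102 µM

The Eadie–Hofstee slope gives Km = 18.0 µM (slope = −Km).
v/Vmax = [S]/(Km+[S]) = 0.85 ⇒ [S] = Km·0.85/(1−0.85) = 18.0 × 5.667 = 102 µM.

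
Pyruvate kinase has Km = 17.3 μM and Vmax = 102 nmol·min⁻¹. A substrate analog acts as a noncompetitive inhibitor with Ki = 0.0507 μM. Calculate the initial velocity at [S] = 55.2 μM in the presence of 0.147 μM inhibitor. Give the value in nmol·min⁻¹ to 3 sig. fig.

19.9 nmol·min⁻¹

α = 1 + [I]/Ki = 1 + 0.147/0.0507 = 3.899.
For a noncompetitive inhibitor, Vmax is reduced to Vmax/α while Km is unchanged: Km,app = 17.3 μM, Vmax,app = 26.2 nmol·min⁻¹.
v = Vmax,app·[S]/(Km,app + [S]) = 26.2 × 55.2/(17.3 + 55.2) = 19.9 nmol·min⁻¹.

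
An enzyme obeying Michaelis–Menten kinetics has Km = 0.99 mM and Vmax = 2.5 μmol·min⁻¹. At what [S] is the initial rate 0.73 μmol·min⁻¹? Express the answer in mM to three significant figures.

0.408 mM

Rearranging v = Vmax[S]/(Km+[S]) gives [S] = Km·v/(Vmax − v).
[S] = 0.99 × 0.73 / (2.5 − 0.73) = 0.7227/1.770 = 0.408 mM.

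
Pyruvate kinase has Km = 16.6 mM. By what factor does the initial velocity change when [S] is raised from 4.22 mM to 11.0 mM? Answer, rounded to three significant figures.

1.97

Since Vmax cancels, v₂/v₁ = [S]₂(Km+[S]₁) / [S]₁(Km+[S]₂).
= 11.0×(16.6+4.22) / (4.22×(16.6+11.0)) = 229.0/116.5 = 1.97.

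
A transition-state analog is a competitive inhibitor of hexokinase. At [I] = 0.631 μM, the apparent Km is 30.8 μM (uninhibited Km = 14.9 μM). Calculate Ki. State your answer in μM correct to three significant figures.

0.591 μM

Competitive: Km,app = α·Km with α = 1 + [I]/Ki.
α = Km,app/Km = 30.8/14.9 = 2.067.
Since α = 1 + [I]/Ki, [I]/Ki = 2.067 − 1 = 1.067 and Ki = 0.631/1.067 = 0.591 μM.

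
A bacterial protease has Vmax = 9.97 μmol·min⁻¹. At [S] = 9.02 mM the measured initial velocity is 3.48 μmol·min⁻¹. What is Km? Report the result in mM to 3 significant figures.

16.8 mM

v/Vmax = 3.48/9.97 = 0.3490 = [S]/(Km+[S]).
So Km + [S] = [S]/0.3490 = 25.84 mM, giving Km = 25.84 − 9.02 = 16.8 mM.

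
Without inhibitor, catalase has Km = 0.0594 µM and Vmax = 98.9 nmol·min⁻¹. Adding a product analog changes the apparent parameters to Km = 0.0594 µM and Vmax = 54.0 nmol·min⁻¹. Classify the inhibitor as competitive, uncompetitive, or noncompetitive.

Vmax decreases (98.9 → 54.0 nmol·min⁻¹) while Km is unchanged — pure noncompetitive inhibition.

noncompetitive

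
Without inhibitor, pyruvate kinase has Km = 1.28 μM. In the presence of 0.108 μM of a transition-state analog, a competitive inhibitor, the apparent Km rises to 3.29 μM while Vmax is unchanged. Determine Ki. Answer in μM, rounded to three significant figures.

Competitive: Km,app = α·Km with α = 1 + [I]/Ki.
α = Km,app/Km = 3.29/1.28 = 2.570.
Ki = [I]/(α − 1) = 0.108/1.570 = 0.0688 μM.

0.0688 μM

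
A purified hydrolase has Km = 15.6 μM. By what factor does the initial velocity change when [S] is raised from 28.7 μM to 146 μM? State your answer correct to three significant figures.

1.39

Since Vmax cancels, v₂/v₁ = [S]₂(Km+[S]₁) / [S]₁(Km+[S]₂).
= 146×(15.6+28.7) / (28.7×(15.6+146)) = 6468/4638 = 1.39.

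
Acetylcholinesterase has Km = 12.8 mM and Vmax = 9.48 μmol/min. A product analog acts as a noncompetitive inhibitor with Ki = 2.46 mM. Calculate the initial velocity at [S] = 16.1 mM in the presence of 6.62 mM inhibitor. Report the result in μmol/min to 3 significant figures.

1.43 μmol/min

With α = 1 + [I]/Ki = 1 + 6.62/2.46 = 3.691, the noncompetitive rate law is v = (Vmax/α)·[S] / (Km + [S]).
v = (9.48/3.691)×16.1 / (12.8 + 16.1) = 41.35/28.90 = 1.43 μmol/min.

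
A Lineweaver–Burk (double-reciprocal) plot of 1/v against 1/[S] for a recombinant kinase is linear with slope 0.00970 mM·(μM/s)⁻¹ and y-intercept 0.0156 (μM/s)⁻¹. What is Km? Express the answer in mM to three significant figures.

y-intercept = 1/Vmax ⇒ Vmax = 64.1 μM/s; slope = Km/Vmax ⇒ Km = slope × Vmax.
Km = 0.00970 × 64.1 = 0.622 mM.

0.622 mM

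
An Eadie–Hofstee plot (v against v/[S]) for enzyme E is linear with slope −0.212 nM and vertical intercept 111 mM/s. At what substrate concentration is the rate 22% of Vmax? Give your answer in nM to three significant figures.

The Eadie–Hofstee slope gives Km = 0.212 nM (slope = −Km).
v/Vmax = [S]/(Km+[S]) = 0.22 ⇒ [S] = Km·0.22/(1−0.22) = 0.212 × 0.2821 = 0.0598 nM.

0.0598 nM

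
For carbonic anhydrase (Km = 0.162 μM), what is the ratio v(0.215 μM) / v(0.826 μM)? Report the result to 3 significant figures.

0.682

Since Vmax cancels, v₂/v₁ = [S]₂(Km+[S]₁) / [S]₁(Km+[S]₂).
= 0.215×(0.162+0.826) / (0.826×(0.162+0.215)) = 0.2124/0.3114 = 0.682.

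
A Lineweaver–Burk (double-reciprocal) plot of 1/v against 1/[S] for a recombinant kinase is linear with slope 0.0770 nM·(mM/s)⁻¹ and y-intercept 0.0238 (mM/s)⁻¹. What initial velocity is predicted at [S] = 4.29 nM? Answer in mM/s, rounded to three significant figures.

24.0 mM/s

The y-intercept is 1/Vmax, so Vmax = 1/0.0238 = 42.0 mM/s.
The slope is Km/Vmax, so Km = 0.0770 × 42.0 = 3.24 nM.
Then v = 42.0 × 4.29/(3.24 + 4.29) = 24.0 mM/s.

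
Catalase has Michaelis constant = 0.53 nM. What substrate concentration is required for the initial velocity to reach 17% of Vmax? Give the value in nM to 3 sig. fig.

0.109 nM

v/Vmax = [S]/(Km+[S]) = 0.17, so [S] = Km·0.17/(1 − 0.17) = 0.53 × 0.2048.
[S] = 0.109 nM.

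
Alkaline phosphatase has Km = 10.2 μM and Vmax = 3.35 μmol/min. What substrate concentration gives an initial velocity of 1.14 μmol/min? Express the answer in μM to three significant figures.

5.26 μM

The required fractional saturation is v/Vmax = 1.14/3.35 = 0.3403.
Then [S]/(Km+[S]) = 0.3403 ⇒ [S] = 10.2 × 0.3403/(1 − 0.3403) = 5.26 μM.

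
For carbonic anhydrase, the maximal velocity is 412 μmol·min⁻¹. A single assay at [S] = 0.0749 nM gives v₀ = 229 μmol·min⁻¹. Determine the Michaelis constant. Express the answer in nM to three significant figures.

v/Vmax = 229/412 = 0.5558 = [S]/(Km+[S]).
So Km + [S] = [S]/0.5558 = 0.1348 nM, giving Km = 0.1348 − 0.0749 = 0.0599 nM.

0.0599 nM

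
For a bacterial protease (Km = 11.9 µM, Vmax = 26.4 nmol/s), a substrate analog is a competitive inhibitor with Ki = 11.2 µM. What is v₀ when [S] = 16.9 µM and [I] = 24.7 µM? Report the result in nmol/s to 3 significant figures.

8.11 nmol/s

With α = 1 + [I]/Ki = 1 + 24.7/11.2 = 3.205, the competitive rate law is v = Vmax[S] / (αKm + [S]).
v = 26.4×16.9 / (3.205×11.9 + 16.9) = 446.2/55.04 = 8.11 nmol/s.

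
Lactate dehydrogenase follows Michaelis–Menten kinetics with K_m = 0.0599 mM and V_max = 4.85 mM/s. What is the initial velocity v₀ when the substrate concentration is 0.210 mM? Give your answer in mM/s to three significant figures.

3.77 mM/s

[S]/(Km+[S]) = 0.210/0.2699 = 0.7781, the fractional saturation.
v = 0.7781 × Vmax = 0.7781 × 4.85 = 3.77 mM/s.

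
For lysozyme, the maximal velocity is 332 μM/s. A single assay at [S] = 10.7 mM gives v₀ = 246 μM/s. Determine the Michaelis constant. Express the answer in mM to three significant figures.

From v = Vmax[S]/(Km+[S]), Km = [S](Vmax − v)/v.
Km = 10.7 × (332 − 246) / 246 = 920.2/246 = 3.74 mM.

3.74 mM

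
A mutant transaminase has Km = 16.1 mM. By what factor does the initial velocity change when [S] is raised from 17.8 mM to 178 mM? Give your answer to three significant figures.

1.75

The fractional saturations are [S]/(Km+[S]) = 17.8/33.90 = 0.5251 and 178/194.1 = 0.9171.
v₂/v₁ is just their ratio: 0.9171/0.5251 = 1.75.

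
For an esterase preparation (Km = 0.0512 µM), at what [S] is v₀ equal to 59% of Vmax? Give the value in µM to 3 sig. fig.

0.0737 µM

v/Vmax = [S]/(Km+[S]) = 0.59, so [S] = Km·0.59/(1 − 0.59) = 0.0512 × 1.439.
[S] = 0.0737 µM.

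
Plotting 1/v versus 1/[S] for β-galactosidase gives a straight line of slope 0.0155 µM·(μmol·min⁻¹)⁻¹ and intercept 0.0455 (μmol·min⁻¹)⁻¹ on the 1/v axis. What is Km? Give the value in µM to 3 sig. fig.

0.341 µM

y-intercept = 1/Vmax ⇒ Vmax = 22.0 μmol·min⁻¹; slope = Km/Vmax ⇒ Km = slope × Vmax.
Km = 0.0155 × 22.0 = 0.341 µM.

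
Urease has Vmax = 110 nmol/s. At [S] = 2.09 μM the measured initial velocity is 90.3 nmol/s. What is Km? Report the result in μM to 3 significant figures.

0.456 μM

From v = Vmax[S]/(Km+[S]), Km = [S](Vmax − v)/v.
Km = 2.09 × (110 − 90.3) / 90.3 = 41.17/90.3 = 0.456 μM.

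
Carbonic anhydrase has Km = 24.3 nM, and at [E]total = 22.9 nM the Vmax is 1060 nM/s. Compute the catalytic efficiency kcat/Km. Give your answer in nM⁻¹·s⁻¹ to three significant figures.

kcat = Vmax/[E]total = 1060/22.9 = 46.3 s⁻¹.
kcat/Km = 46.3/24.3 = 1.90 nM⁻¹·s⁻¹.

1.90 nM⁻¹·s⁻¹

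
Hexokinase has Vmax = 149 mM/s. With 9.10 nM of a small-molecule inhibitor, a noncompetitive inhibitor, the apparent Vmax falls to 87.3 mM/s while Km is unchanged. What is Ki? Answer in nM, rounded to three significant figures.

Noncompetitive: Vmax,app = Vmax/α with α = 1 + [I]/Ki.
α = Vmax/Vmax,app = 149/87.3 = 1.707.
Ki = [I]/(α − 1) = 9.10/0.7068 = 12.9 nM.

12.9 nM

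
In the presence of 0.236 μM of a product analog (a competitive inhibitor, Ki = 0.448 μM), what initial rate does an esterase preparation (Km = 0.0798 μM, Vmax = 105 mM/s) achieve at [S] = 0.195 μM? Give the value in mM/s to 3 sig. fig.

With α = 1 + [I]/Ki = 1 + 0.236/0.448 = 1.527, the competitive rate law is v = Vmax[S] / (αKm + [S]).
v = 105×0.195 / (1.527×0.0798 + 0.195) = 20.48/0.3168 = 64.6 mM/s.

64.6 mM/s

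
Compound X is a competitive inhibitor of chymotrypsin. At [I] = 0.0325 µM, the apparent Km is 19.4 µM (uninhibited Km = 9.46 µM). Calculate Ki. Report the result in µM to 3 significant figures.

0.0309 µM

Competitive: Km,app = α·Km with α = 1 + [I]/Ki.
α = Km,app/Km = 19.4/9.46 = 2.051.
Since α = 1 + [I]/Ki, [I]/Ki = 2.051 − 1 = 1.051 and Ki = 0.0325/1.051 = 0.0309 µM.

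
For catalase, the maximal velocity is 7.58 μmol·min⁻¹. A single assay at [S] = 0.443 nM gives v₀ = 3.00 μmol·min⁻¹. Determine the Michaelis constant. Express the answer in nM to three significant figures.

0.676 nM

From v = Vmax[S]/(Km+[S]), Km = [S](Vmax − v)/v.
Km = 0.443 × (7.58 − 3.00) / 3.00 = 2.029/3.00 = 0.676 nM.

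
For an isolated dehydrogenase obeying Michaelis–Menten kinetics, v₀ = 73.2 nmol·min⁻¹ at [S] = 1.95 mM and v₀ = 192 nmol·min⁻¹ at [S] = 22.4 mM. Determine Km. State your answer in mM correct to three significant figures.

4.10 mM

In reciprocal form, 1/v = (Km/Vmax)·(1/[S]) + 1/Vmax. The two points give (1/[S], 1/v) = (0.5128, 0.01366) and (0.04464, 0.005208).
Slope = (0.01366 − 0.005208)/(0.5128 − 0.04464) = 0.01805; intercept = 0.01366 − 0.01805×0.5128 = 0.004402.
Vmax = 1/intercept = 227 nmol·min⁻¹; Km = slope × Vmax = 0.01805 × 227 = 4.10 mM.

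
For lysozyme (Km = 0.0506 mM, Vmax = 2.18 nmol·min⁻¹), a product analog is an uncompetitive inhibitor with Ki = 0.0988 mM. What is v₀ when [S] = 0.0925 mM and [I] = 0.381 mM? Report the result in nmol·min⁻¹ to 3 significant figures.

0.403 nmol·min⁻¹

With α = 1 + [I]/Ki = 1 + 0.381/0.0988 = 4.856, the uncompetitive rate law is v = (Vmax/α)·[S] / (Km/α + [S]).
v = (2.18/4.856)×0.0925 / (0.0506/4.856 + 0.0925) = 0.04152/0.1029 = 0.403 nmol·min⁻¹.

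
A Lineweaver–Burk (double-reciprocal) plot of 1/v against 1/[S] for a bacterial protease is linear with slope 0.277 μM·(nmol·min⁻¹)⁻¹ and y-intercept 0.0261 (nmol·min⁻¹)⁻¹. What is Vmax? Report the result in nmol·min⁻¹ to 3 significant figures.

The y-intercept of a Lineweaver–Burk plot equals 1/Vmax, so Vmax = 1/0.0261 = 38.3 nmol·min⁻¹.

38.3 nmol·min⁻¹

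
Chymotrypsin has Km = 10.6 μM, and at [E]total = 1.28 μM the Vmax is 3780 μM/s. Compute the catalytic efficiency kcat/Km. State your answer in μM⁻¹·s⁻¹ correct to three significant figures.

279 μM⁻¹·s⁻¹

kcat = Vmax/[E]total = 3780/1.28 = 2950 s⁻¹.
kcat/Km = 2950/10.6 = 279 μM⁻¹·s⁻¹.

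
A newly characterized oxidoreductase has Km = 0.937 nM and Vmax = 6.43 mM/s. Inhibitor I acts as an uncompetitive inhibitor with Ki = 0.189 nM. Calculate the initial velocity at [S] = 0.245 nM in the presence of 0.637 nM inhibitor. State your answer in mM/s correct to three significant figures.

0.785 mM/s

With α = 1 + [I]/Ki = 1 + 0.637/0.189 = 4.370, the uncompetitive rate law is v = (Vmax/α)·[S] / (Km/α + [S]).
v = (6.43/4.370)×0.245 / (0.937/4.370 + 0.245) = 0.3605/0.4594 = 0.785 mM/s.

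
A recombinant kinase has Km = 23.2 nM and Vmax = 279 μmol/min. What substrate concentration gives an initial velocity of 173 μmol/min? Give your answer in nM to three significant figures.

Rearranging v = Vmax[S]/(Km+[S]) gives [S] = Km·v/(Vmax − v).
[S] = 23.2 × 173 / (279 − 173) = 4014/106.0 = 37.9 nM.

37.9 nM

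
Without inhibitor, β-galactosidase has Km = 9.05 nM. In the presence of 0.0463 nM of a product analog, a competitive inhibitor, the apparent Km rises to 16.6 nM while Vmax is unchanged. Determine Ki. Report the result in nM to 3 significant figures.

0.0555 nM

Competitive: Km,app = α·Km with α = 1 + [I]/Ki.
α = Km,app/Km = 16.6/9.05 = 1.834.
Since α = 1 + [I]/Ki, [I]/Ki = 1.834 − 1 = 0.8343 and Ki = 0.0463/0.8343 = 0.0555 nM.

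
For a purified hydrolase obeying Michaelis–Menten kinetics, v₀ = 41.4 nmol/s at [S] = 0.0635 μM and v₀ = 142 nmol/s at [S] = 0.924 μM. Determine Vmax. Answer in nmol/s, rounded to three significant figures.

173 nmol/s

In reciprocal form, 1/v = (Km/Vmax)·(1/[S]) + 1/Vmax. The two points give (1/[S], 1/v) = (15.75, 0.02415) and (1.082, 0.007042).
Slope = (0.02415 − 0.007042)/(15.75 − 1.082) = 0.001167; intercept = 0.02415 − 0.001167×15.75 = 0.005779.
Vmax = 1/intercept = 173 nmol/s; Km = slope × Vmax = 0.001167 × 173 = 0.202 μM.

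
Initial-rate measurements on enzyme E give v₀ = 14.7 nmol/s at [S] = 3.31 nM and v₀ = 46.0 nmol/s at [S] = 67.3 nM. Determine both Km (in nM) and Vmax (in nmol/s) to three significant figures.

Km = 8.33 nM; Vmax = 51.7 nmol/s

In reciprocal form, 1/v = (Km/Vmax)·(1/[S]) + 1/Vmax. The two points give (1/[S], 1/v) = (0.3021, 0.06803) and (0.01486, 0.02174).
Slope = (0.06803 − 0.02174)/(0.3021 − 0.01486) = 0.1611; intercept = 0.06803 − 0.1611×0.3021 = 0.01934.
Vmax = 1/intercept = 51.7 nmol/s; Km = slope × Vmax = 0.1611 × 51.7 = 8.33 nM.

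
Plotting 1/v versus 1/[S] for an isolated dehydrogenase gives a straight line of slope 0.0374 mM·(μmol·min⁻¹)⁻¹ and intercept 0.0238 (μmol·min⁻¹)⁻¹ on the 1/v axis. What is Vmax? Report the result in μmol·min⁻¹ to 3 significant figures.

The y-intercept of a Lineweaver–Burk plot equals 1/Vmax, so Vmax = 1/0.0238 = 42.0 μmol·min⁻¹.

42.0 μmol·min⁻¹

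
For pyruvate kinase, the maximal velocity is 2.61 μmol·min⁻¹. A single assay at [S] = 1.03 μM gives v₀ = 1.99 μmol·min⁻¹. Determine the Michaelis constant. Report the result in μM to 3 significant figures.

0.321 μM

From v = Vmax[S]/(Km+[S]), Km = [S](Vmax − v)/v.
Km = 1.03 × (2.61 − 1.99) / 1.99 = 0.6386/1.99 = 0.321 μM.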